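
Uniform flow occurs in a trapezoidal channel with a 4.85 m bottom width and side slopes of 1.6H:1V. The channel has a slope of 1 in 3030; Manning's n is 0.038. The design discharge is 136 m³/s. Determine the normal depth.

y_n = 7.24 m

Manning's equation rearranged: A R^(2/3) = nQ / (1·√S) = 0.038 × 136 / (√0.00033) = 284.5.
Trying y = 8.26 m: A R^(2/3) = 384.9 — too large.
Trying y = 5.17 m: A R^(2/3) = 134.3 — too small.
Trying y = 7.24 m: A R^(2/3) = 284.6 — close enough.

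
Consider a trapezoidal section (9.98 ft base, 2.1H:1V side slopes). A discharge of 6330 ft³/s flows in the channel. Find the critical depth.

At critical depth, Q² T / (g A³) = 1, i.e. A³/T = Q²/g = 6330²/32.2 = 1244000.
Try y = 13.7 ft: A³/T = 2216000 — too large.
Try y = 8.91 ft: A³/T = 352400 — too small.
Try y = 12 ft: A³/T = 1246000 — close enough.

y_c = 12 ft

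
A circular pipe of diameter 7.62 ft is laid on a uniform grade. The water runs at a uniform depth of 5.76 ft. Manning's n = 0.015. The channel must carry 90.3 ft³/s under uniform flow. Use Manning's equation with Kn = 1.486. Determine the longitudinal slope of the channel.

For a circular section of diameter D = 7.62 ft at depth y = 5.76 ft, the central angle is θ = 2 arccos(1 − 2y/D) = 4.216 rad. Then A = (D²/8)(θ − sin θ) = 36.98 ft² and P = Dθ/2 = 16.06 ft.
Hydraulic radius R = A/P = 36.98/16.06 = 2.302 ft.
From Manning's equation, S = [nQ / (1.486 A R^(2/3))]² = [0.015 × 90.3 / (1.486 × 36.98 × 2.302^(2/3))]² = 0.0002.

S = 0.0002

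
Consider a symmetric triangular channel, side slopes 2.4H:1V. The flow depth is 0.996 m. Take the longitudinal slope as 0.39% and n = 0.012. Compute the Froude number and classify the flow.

For a triangular section with side slope z = 2.4: A = zy² = 2.4×0.996² = 2.381 m²; P = 2y√(1+z²) = 2×0.996×2.6 = 5.179 m.
Hydraulic radius R = A/P = 2.381/5.179 = 0.4597 m.
V = (1/n) R^(2/3) √S = (1/0.012) × 0.4597^(2/3) × √0.0039 = 3.1 m/s. Hydraulic depth D_h = A/T = 2.381/4.781 = 0.498 m.
Froude number Fr = V/√(g·D_h) = 3.1/√(9.81×0.498) = 1.4, which is greater than 1, so the flow is supercritical.

supercritical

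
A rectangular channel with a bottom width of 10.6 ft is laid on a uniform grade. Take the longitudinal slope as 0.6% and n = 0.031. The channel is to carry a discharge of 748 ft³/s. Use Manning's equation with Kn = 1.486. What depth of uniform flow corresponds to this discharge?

y_n = 8.61 ft

Manning's equation rearranged: A R^(2/3) = nQ / (1.486·√S) = 0.031 × 748 / (1.486 × √0.006) = 201.5.
Trying y = 6.76 ft: A R^(2/3) = 148.1 — too small.
Trying y = 9.69 ft: A R^(2/3) = 233.4 — too large.
Trying y = 8.61 ft: A R^(2/3) = 201.5 — close enough.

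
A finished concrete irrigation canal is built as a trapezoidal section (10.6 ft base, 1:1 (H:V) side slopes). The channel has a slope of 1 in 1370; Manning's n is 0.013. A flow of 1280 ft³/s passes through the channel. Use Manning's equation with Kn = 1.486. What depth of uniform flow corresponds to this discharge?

Manning's equation rearranged: A R^(2/3) = nQ / (1.486·√S) = 0.013 × 1280 / (1.486 × √0.0007299) = 414.5.
Trying y = 9.65 ft: A R^(2/3) = 583.3 — high.
Trying y = 8.1 ft: A R^(2/3) = 414.1 — close enough.

y_n = 8.1 ft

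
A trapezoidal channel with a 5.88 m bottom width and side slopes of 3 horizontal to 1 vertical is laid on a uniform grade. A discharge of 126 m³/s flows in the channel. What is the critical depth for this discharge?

y_c = 2.44 m

At critical depth, Q² T / (g A³) = 1, i.e. A³/T = Q²/g = 126²/9.81 = 1618.
At y = 3.1 m: A³/T = 4257 — high.
At y = 2.44 m: A³/T = 1628 — ≈ 1618.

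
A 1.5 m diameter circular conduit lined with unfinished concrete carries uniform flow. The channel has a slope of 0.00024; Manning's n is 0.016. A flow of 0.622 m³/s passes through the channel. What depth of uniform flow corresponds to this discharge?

Manning's equation rearranged: A R^(2/3) = nQ / (1·√S) = 0.016 × 0.622 / (√0.00024) = 0.6424.
Try y = 1.12 m: A R^(2/3) = 0.8336 — too large.
Try y = 0.662 m: A R^(2/3) = 0.3698 — too small.
Try y = 0.924 m: A R^(2/3) = 0.6425 — matches.

y_n = 0.924 m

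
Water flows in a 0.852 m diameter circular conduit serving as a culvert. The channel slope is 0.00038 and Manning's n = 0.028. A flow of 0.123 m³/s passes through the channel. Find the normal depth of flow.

Manning's equation rearranged: A R^(2/3) = nQ / (1·√S) = 0.028 × 0.123 / (√0.00038) = 0.1767.
At y = 0.515 m: A R^(2/3) = 0.1382 — too small.
At y = 0.768 m: A R^(2/3) = 0.2169 — too large.
At y = 0.614 m: A R^(2/3) = 0.1767 — ≈ 0.1767.

y_n = 0.614 m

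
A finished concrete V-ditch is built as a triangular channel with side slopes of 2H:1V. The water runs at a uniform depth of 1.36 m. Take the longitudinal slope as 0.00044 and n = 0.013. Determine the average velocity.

V = 1.16 m/s

For a triangular section with side slope z = 2: A = zy² = 2×1.36² = 3.699 m²; P = 2y√(1+z²) = 2×1.36×2.236 = 6.082 m.
Hydraulic radius R = A/P = 3.699/6.082 = 0.6082 m.
From Manning's equation, V = (1/n) R^(2/3) S^(1/2) = (1/0.013) × 0.6082^(2/3) × 0.00044^(1/2) = 1.16 m/s.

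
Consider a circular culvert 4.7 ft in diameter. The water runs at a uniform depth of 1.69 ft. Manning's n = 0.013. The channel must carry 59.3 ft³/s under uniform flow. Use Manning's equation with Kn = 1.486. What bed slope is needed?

For a circular section of diameter D = 4.7 ft at depth y = 1.69 ft, the central angle is θ = 2 arccos(1 − 2y/D) = 2.572 rad. Then A = (D²/8)(θ − sin θ) = 5.614 ft² and P = Dθ/2 = 6.045 ft.
Hydraulic radius R = A/P = 5.614/6.045 = 0.9287 ft.
From Manning's equation, S = [nQ / (1.486 A R^(2/3))]² = [0.013 × 59.3 / (1.486 × 5.614 × 0.9287^(2/3))]² = 0.00942.

S = 0.00942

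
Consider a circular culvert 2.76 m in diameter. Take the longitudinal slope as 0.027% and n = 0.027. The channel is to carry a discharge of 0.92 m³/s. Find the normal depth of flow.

Manning's equation rearranged: A R^(2/3) = nQ / (1·√S) = 0.027 × 0.92 / (√0.00027) = 1.512.
Trying y = 1.22 m: A R^(2/3) = 1.885 — too large.
Trying y = 0.97 m: A R^(2/3) = 1.238 — too small.
Trying y = 1.08 m: A R^(2/3) = 1.512 — close enough.

y_n = 1.08 m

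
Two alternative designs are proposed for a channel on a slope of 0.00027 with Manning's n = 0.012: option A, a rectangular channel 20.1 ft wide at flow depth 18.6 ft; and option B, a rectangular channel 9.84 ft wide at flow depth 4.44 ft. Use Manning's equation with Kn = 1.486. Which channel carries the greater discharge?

channel A

Channel A: Flow area A = b·y = 20.1 × 18.6 = 373.9 ft². Wetted perimeter P = b + 2y = 20.1 + 2×18.6 = 57.3 ft. Hydraulic radius R = A/P = 373.9/57.3 = 6.525 ft. Q_A = (1.486/0.012)·373.9·6.525^(2/3)·√0.00027 = 2656 ft³/s.
Channel B: Flow area A = b·y = 9.84 × 4.44 = 43.69 ft². Wetted perimeter P = b + 2y = 9.84 + 2×4.44 = 18.72 ft. Hydraulic radius R = A/P = 43.69/18.72 = 2.334 ft. Q_B = (1.486/0.012)·43.69·2.334^(2/3)·√0.00027 = 156.4 ft³/s.
Q_A = 2656 ft³/s vs Q_B = 156.4 ft³/s, so channel A carries more.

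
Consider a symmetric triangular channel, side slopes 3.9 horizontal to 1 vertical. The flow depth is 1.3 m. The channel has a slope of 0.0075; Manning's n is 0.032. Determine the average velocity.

For a triangular section with side slope z = 3.9: A = zy² = 3.9×1.3² = 6.591 m²; P = 2y√(1+z²) = 2×1.3×4.026 = 10.47 m.
Hydraulic radius R = A/P = 6.591/10.47 = 0.6296 m.
From Manning's equation, V = (1/n) R^(2/3) S^(1/2) = (1/0.032) × 0.6296^(2/3) × 0.0075^(1/2) = 1.99 m/s.

V = 1.99 m/s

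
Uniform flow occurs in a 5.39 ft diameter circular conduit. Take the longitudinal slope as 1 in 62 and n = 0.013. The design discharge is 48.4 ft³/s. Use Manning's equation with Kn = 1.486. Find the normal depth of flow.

Manning's equation rearranged: A R^(2/3) = nQ / (1.486·√S) = 0.013 × 48.4 / (1.486 × √0.01613) = 3.334.
Try y = 1.59 ft: A R^(2/3) = 5.276 — too large.
Try y = 1.26 ft: A R^(2/3) = 3.336 — ≈ 3.334.

y_n = 1.26 ft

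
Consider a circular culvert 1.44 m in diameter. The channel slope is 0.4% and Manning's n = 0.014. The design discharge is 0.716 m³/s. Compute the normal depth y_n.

Manning's equation rearranged: A R^(2/3) = nQ / (1·√S) = 0.014 × 0.716 / (√0.004) = 0.1585.
Trying y = 0.477 m: A R^(2/3) = 0.1952 — over.
Trying y = 0.314 m: A R^(2/3) = 0.08593 — short.
Trying y = 0.428 m: A R^(2/3) = 0.1585 — matches.

y_n = 0.428 m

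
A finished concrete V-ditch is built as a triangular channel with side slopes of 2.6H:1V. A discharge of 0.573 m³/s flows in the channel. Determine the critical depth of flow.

At critical depth, Q² T / (g A³) = 1, i.e. A³/T = Q²/g = 0.573²/9.81 = 0.03347.
At y = 0.341 m: A³/T = 0.01558 — too small.
At y = 0.45 m: A³/T = 0.06237 — too large.
At y = 0.397 m: A³/T = 0.03333 — close enough.

y_c = 0.397 m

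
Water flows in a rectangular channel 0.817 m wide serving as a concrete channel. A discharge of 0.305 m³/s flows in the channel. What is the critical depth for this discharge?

For a rectangular channel, critical depth y_c = (q²/g)^(1/3) where q = Q/b = 0.305/0.817 = 0.3733 m²/s.
So y_c = (0.3733²/9.81)^(1/3) = 0.242 m.

y_c = 0.242 m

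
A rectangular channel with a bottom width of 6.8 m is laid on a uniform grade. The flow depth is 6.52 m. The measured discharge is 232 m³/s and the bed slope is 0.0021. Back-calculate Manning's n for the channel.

Flow area A = b·y = 6.8 × 6.52 = 44.34 m². Wetted perimeter P = b + 2y = 6.8 + 2×6.52 = 19.84 m.
Hydraulic radius R = A/P = 44.34/19.84 = 2.235 m.
Rearranging Manning's equation: n = (1/Q) A R^(2/3) S^(1/2) = (1/232) × 44.34 × 2.235^(2/3) × √0.0021 = 0.015.

n = 0.015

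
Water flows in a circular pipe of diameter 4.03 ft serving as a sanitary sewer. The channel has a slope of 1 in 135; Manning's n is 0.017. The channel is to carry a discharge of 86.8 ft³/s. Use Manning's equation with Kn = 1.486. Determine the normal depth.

Manning's equation rearranged: A R^(2/3) = nQ / (1.486·√S) = 0.017 × 86.8 / (1.486 × √0.007407) = 11.54.
At y = 3.67 ft: A R^(2/3) = 13.72 — over.
At y = 2.36 ft: A R^(2/3) = 8.296 — short.
At y = 2.99 ft: A R^(2/3) = 11.54 — matches.

y_n = 2.99 ft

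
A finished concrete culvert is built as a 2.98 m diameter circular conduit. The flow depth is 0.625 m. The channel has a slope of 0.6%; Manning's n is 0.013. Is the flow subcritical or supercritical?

supercritical

For a circular section of diameter D = 2.98 m at depth y = 0.625 m, the central angle is θ = 2 arccos(1 − 2y/D) = 1.903 rad. Then A = (D²/8)(θ − sin θ) = 1.063 m² and P = Dθ/2 = 2.835 m.
Hydraulic radius R = A/P = 1.063/2.835 = 0.3749 m.
V = (1/n) R^(2/3) √S = (1/0.013) × 0.3749^(2/3) × √0.006 = 3.098 m/s. Hydraulic depth D_h = A/T = 1.063/2.426 = 0.438 m.
Froude number Fr = V/√(g·D_h) = 3.098/√(9.81×0.438) = 1.49, which is greater than 1, so the flow is supercritical.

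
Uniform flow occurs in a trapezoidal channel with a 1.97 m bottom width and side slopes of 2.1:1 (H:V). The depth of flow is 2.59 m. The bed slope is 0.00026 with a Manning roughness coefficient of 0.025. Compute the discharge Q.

With bottom width b = 1.97 m and side slope z = 2.1: A = (b + zy)y = (1.97 + 2.1×2.59)×2.59 = 19.19 m²; P = b + 2y√(1+z²) = 1.97 + 2×2.59×2.326 = 14.02 m.
Hydraulic radius R = A/P = 19.19/14.02 = 1.369 m.
Manning's equation: Q = (1/n) A R^(2/3) S^(1/2) = (1/0.025) × 19.19 × 1.369^(2/3) × 0.00026^(1/2) = 15.3 m³/s.

Q = 15.3 m³/s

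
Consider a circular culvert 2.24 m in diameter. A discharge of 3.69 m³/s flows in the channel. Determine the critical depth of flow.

At critical depth, Q² T / (g A³) = 1, i.e. A³/T = Q²/g = 3.69²/9.81 = 1.388.
At y = 0.641 m: A³/T = 0.3987 — short.
At y = 1.01 m: A³/T = 2.3 — over.
At y = 0.885 m: A³/T = 1.386 — matches.

y_c = 0.885 m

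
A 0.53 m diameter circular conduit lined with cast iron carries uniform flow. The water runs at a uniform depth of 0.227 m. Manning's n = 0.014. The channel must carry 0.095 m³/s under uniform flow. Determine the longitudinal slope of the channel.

S = 0.0037

For a circular section of diameter D = 0.53 m at depth y = 0.227 m, the central angle is θ = 2 arccos(1 − 2y/D) = 2.854 rad. Then A = (D²/8)(θ − sin θ) = 0.09024 m² and P = Dθ/2 = 0.7563 m.
Hydraulic radius R = A/P = 0.09024/0.7563 = 0.1193 m.
From Manning's equation, S = [nQ / (1 A R^(2/3))]² = [0.014 × 0.095 / (1 × 0.09024 × 0.1193^(2/3))]² = 0.0037.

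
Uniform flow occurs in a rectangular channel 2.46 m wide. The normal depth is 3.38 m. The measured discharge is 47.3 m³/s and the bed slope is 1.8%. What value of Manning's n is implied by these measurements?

Flow area A = b·y = 2.46 × 3.38 = 8.315 m². Wetted perimeter P = b + 2y = 2.46 + 2×3.38 = 9.22 m.
Hydraulic radius R = A/P = 8.315/9.22 = 0.9018 m.
Rearranging Manning's equation: n = (1/Q) A R^(2/3) S^(1/2) = (1/47.3) × 8.315 × 0.9018^(2/3) × √0.018 = 0.022.

n = 0.022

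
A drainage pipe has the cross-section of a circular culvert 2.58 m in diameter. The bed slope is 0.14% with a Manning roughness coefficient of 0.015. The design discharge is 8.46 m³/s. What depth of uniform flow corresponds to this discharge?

y_n = 1.86 m

Manning's equation rearranged: A R^(2/3) = nQ / (1·√S) = 0.015 × 8.46 / (√0.0014) = 3.392.
Trying y = 2.26 m: A R^(2/3) = 4.103 — high.
Trying y = 1.49 m: A R^(2/3) = 2.471 — low.
Trying y = 1.86 m: A R^(2/3) = 3.393 — matches.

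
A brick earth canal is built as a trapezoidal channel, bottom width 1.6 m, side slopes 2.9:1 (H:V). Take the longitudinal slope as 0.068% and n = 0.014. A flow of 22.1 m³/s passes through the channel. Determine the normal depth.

y_n = 1.79 m

Manning's equation rearranged: A R^(2/3) = nQ / (1·√S) = 0.014 × 22.1 / (√0.00068) = 11.86.
Trying y = 2.06 m: A R^(2/3) = 16.58 — too large.
Trying y = 1.35 m: A R^(2/3) = 6.164 — too small.
Trying y = 1.79 m: A R^(2/3) = 11.88 — ≈ 11.86.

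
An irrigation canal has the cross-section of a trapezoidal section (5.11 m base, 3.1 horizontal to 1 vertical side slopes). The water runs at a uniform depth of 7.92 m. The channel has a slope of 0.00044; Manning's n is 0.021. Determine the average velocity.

With bottom width b = 5.11 m and side slope z = 3.1: A = (b + zy)y = (5.11 + 3.1×7.92)×7.92 = 234.9 m²; P = b + 2y√(1+z²) = 5.11 + 2×7.92×3.257 = 56.71 m.
Hydraulic radius R = A/P = 234.9/56.71 = 4.143 m.
From Manning's equation, V = (1/n) R^(2/3) S^(1/2) = (1/0.021) × 4.143^(2/3) × 0.00044^(1/2) = 2.58 m/s.

V = 2.58 m/s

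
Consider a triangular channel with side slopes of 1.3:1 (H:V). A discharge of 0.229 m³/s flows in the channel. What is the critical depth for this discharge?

At critical depth, Q² T / (g A³) = 1, i.e. A³/T = Q²/g = 0.229²/9.81 = 0.005346.
At y = 0.254 m: A³/T = 0.0008934 — too small.
At y = 0.431 m: A³/T = 0.01257 — too large.
At y = 0.363 m: A³/T = 0.005326 — ≈ 0.005346.

y_c = 0.363 m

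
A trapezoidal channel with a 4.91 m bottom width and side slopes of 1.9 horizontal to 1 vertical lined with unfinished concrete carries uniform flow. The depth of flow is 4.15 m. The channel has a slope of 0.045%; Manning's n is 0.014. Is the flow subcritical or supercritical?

With bottom width b = 4.91 m and side slope z = 1.9: A = (b + zy)y = (4.91 + 1.9×4.15)×4.15 = 53.1 m²; P = b + 2y√(1+z²) = 4.91 + 2×4.15×2.147 = 22.73 m.
Hydraulic radius R = A/P = 53.1/22.73 = 2.336 m.
V = (1/n) R^(2/3) √S = (1/0.014) × 2.336^(2/3) × √0.00045 = 2.668 m/s. Hydraulic depth D_h = A/T = 53.1/20.68 = 2.568 m.
Froude number Fr = V/√(g·D_h) = 2.668/√(9.81×2.568) = 0.532, which is less than 1, so the flow is subcritical.

subcritical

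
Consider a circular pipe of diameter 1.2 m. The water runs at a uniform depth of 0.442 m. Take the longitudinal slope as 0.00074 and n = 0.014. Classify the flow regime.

subcritical

For a circular section of diameter D = 1.2 m at depth y = 0.442 m, the central angle is θ = 2 arccos(1 − 2y/D) = 2.609 rad. Then A = (D²/8)(θ − sin θ) = 0.3781 m² and P = Dθ/2 = 1.565 m.
Hydraulic radius R = A/P = 0.3781/1.565 = 0.2416 m.
V = (1/n) R^(2/3) √S = (1/0.014) × 0.2416^(2/3) × √0.00074 = 0.7537 m/s. Hydraulic depth D_h = A/T = 0.3781/1.158 = 0.3266 m.
Froude number Fr = V/√(g·D_h) = 0.7537/√(9.81×0.3266) = 0.421, which is less than 1, so the flow is subcritical.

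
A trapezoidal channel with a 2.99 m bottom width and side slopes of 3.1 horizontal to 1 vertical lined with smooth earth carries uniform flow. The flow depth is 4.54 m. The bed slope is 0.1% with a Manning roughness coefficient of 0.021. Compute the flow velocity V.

V = 2.68 m/s

With bottom width b = 2.99 m and side slope z = 3.1: A = (b + zy)y = (2.99 + 3.1×4.54)×4.54 = 77.47 m²; P = b + 2y√(1+z²) = 2.99 + 2×4.54×3.257 = 32.57 m.
Hydraulic radius R = A/P = 77.47/32.57 = 2.379 m.
From Manning's equation, V = (1/n) R^(2/3) S^(1/2) = (1/0.021) × 2.379^(2/3) × 0.001^(1/2) = 2.68 m/s.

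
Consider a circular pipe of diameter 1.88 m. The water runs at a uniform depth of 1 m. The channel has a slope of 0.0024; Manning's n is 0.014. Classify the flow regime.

For a circular section of diameter D = 1.88 m at depth y = 1 m, the central angle is θ = 2 arccos(1 − 2y/D) = 3.269 rad. Then A = (D²/8)(θ − sin θ) = 1.501 m² and P = Dθ/2 = 3.073 m.
Hydraulic radius R = A/P = 1.501/3.073 = 0.4883 m.
V = (1/n) R^(2/3) √S = (1/0.014) × 0.4883^(2/3) × √0.0024 = 2.17 m/s. Hydraulic depth D_h = A/T = 1.501/1.876 = 0.7999 m.
Froude number Fr = V/√(g·D_h) = 2.17/√(9.81×0.7999) = 0.775, which is less than 1, so the flow is subcritical.

subcritical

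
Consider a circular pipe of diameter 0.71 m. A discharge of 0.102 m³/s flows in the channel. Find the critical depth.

y_c = 0.194 m

At critical depth, Q² T / (g A³) = 1, i.e. A³/T = Q²/g = 0.102²/9.81 = 0.001061.
Trying y = 0.211 m: A³/T = 0.001477 — too large.
Trying y = 0.162 m: A³/T = 0.000528 — too small.
Trying y = 0.194 m: A³/T = 0.001066 — matches.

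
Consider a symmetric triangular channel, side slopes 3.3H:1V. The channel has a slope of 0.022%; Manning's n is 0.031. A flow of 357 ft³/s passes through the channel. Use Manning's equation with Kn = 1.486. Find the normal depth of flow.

y_n = 7.91 ft

Manning's equation rearranged: A R^(2/3) = nQ / (1.486·√S) = 0.031 × 357 / (1.486 × √0.00022) = 502.1.
Trying y = 6.05 ft: A R^(2/3) = 245.4 — low.
Trying y = 9.43 ft: A R^(2/3) = 801.3 — high.
Trying y = 7.91 ft: A R^(2/3) = 501.5 — close enough.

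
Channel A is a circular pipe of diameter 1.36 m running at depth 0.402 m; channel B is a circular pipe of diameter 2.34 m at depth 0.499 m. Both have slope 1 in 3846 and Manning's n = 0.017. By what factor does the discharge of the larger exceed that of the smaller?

Channel A: For a circular section of diameter D = 1.36 m at depth y = 0.402 m, the central angle is θ = 2 arccos(1 − 2y/D) = 2.299 rad. Then A = (D²/8)(θ − sin θ) = 0.3591 m² and P = Dθ/2 = 1.563 m. Hydraulic radius R = A/P = 0.3591/1.563 = 0.2297 m. Q_A = (1/0.017)·0.3591·0.2297^(2/3)·√0.00026 = 0.1277 m³/s.
Channel B: For a circular section of diameter D = 2.34 m at depth y = 0.499 m, the central angle is θ = 2 arccos(1 − 2y/D) = 1.92 rad. Then A = (D²/8)(θ − sin θ) = 0.671 m² and P = Dθ/2 = 2.246 m. Hydraulic radius R = A/P = 0.671/2.246 = 0.2987 m. Q_B = (1/0.017)·0.671·0.2987^(2/3)·√0.00026 = 0.2844 m³/s.
The larger discharge is 0.2844 m³/s and the smaller is 0.1277 m³/s; the ratio is 2.23.

2.23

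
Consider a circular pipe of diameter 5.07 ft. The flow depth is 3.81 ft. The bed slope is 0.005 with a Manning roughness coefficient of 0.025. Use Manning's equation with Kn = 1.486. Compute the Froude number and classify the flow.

For a circular section of diameter D = 5.07 ft at depth y = 3.81 ft, the central angle is θ = 2 arccos(1 − 2y/D) = 4.196 rad. Then A = (D²/8)(θ − sin θ) = 16.27 ft² and P = Dθ/2 = 10.64 ft.
Hydraulic radius R = A/P = 16.27/10.64 = 1.53 ft.
V = (1.486/n) R^(2/3) √S = (1.486/0.025) × 1.53^(2/3) × √0.005 = 5.581 ft/s. Hydraulic depth D_h = A/T = 16.27/4.382 = 3.714 ft.
Froude number Fr = V/√(g·D_h) = 5.581/√(32.2×3.714) = 0.51, which is less than 1, so the flow is subcritical.

subcritical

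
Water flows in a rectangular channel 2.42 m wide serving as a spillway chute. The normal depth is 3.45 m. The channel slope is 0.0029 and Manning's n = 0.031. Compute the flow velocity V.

V = 1.61 m/s

Flow area A = b·y = 2.42 × 3.45 = 8.349 m². Wetted perimeter P = b + 2y = 2.42 + 2×3.45 = 9.32 m.
Hydraulic radius R = A/P = 8.349/9.32 = 0.8958 m.
From Manning's equation, V = (1/n) R^(2/3) S^(1/2) = (1/0.031) × 0.8958^(2/3) × 0.0029^(1/2) = 1.61 m/s.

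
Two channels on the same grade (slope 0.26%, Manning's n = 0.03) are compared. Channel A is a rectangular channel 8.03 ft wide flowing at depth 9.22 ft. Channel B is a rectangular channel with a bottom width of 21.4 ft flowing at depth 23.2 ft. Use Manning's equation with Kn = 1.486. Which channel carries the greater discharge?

channel B

Channel A: Flow area A = b·y = 8.03 × 9.22 = 74.04 ft². Wetted perimeter P = b + 2y = 8.03 + 2×9.22 = 26.47 ft. Hydraulic radius R = A/P = 74.04/26.47 = 2.797 ft. Q_A = (1.486/0.03)·74.04·2.797^(2/3)·√0.0026 = 371.2 ft³/s.
Channel B: Flow area A = b·y = 21.4 × 23.2 = 496.5 ft². Wetted perimeter P = b + 2y = 21.4 + 2×23.2 = 67.8 ft. Hydraulic radius R = A/P = 496.5/67.8 = 7.323 ft. Q_B = (1.486/0.03)·496.5·7.323^(2/3)·√0.0026 = 4729 ft³/s.
Q_A = 371.2 ft³/s vs Q_B = 4729 ft³/s, so channel B carries more.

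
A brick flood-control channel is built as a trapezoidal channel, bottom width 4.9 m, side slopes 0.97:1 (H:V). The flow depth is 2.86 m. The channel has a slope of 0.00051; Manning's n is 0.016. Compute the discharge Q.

With bottom width b = 4.9 m and side slope z = 0.97: A = (b + zy)y = (4.9 + 0.97×2.86)×2.86 = 21.95 m²; P = b + 2y√(1+z²) = 4.9 + 2×2.86×1.393 = 12.87 m.
Hydraulic radius R = A/P = 21.95/12.87 = 1.706 m.
Manning's equation: Q = (1/n) A R^(2/3) S^(1/2) = (1/0.016) × 21.95 × 1.706^(2/3) × 0.00051^(1/2) = 44.2 m³/s.

Q = 44.2 m³/s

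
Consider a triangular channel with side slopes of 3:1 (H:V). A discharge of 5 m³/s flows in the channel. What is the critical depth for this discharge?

y_c = 0.893 m

At critical depth, Q² T / (g A³) = 1, i.e. A³/T = Q²/g = 5²/9.81 = 2.548.
Try y = 1.08 m: A³/T = 6.612 — over.
Try y = 0.739 m: A³/T = 0.9918 — short.
Try y = 0.893 m: A³/T = 2.555 — matches.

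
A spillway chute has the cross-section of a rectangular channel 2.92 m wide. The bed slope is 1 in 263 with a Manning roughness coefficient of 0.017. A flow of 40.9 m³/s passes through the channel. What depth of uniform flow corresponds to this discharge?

Manning's equation rearranged: A R^(2/3) = nQ / (1·√S) = 0.017 × 40.9 / (√0.003802) = 11.28.
Try y = 4.21 m: A R^(2/3) = 12.97 — too large.
Try y = 3.04 m: A R^(2/3) = 8.796 — too small.
Try y = 3.74 m: A R^(2/3) = 11.28 — ≈ 11.28.

y_n = 3.74 m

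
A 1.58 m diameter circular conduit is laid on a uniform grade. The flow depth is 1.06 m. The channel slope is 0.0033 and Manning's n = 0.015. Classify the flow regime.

subcritical

For a circular section of diameter D = 1.58 m at depth y = 1.06 m, the central angle is θ = 2 arccos(1 − 2y/D) = 3.839 rad. Then A = (D²/8)(θ − sin θ) = 1.398 m² and P = Dθ/2 = 3.033 m.
Hydraulic radius R = A/P = 1.398/3.033 = 0.4611 m.
V = (1/n) R^(2/3) √S = (1/0.015) × 0.4611^(2/3) × √0.0033 = 2.286 m/s. Hydraulic depth D_h = A/T = 1.398/1.485 = 0.9418 m.
Froude number Fr = V/√(g·D_h) = 2.286/√(9.81×0.9418) = 0.752, which is less than 1, so the flow is subcritical.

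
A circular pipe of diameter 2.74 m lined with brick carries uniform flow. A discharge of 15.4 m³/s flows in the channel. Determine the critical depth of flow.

y_c = 1.76 m

At critical depth, Q² T / (g A³) = 1, i.e. A³/T = Q²/g = 15.4²/9.81 = 24.18.
At y = 1.57 m: A³/T = 15.74 — short.
At y = 1.76 m: A³/T = 24.41 — ≈ 24.18.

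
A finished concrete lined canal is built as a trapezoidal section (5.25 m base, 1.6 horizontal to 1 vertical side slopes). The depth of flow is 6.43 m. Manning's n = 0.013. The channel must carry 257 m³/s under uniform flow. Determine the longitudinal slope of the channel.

S = 0.00022

With bottom width b = 5.25 m and side slope z = 1.6: A = (b + zy)y = (5.25 + 1.6×6.43)×6.43 = 99.91 m²; P = b + 2y√(1+z²) = 5.25 + 2×6.43×1.887 = 29.51 m.
Hydraulic radius R = A/P = 99.91/29.51 = 3.385 m.
From Manning's equation, S = [nQ / (1 A R^(2/3))]² = [0.013 × 257 / (1 × 99.91 × 3.385^(2/3))]² = 0.00022.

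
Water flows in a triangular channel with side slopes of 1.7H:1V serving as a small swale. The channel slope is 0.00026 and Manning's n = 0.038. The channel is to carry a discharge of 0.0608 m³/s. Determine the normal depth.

y_n = 0.488 m

Manning's equation rearranged: A R^(2/3) = nQ / (1·√S) = 0.038 × 0.0608 / (√0.00026) = 0.1433.
Trying y = 0.59 m: A R^(2/3) = 0.2375 — over.
Trying y = 0.488 m: A R^(2/3) = 0.1432 — matches.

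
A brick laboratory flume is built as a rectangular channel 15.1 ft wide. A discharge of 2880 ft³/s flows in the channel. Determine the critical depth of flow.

y_c = 10.4 ft

For a rectangular channel, critical depth y_c = (q²/g)^(1/3) where q = Q/b = 2880/15.1 = 190.7 ft²/s.
So y_c = (190.7²/32.2)^(1/3) = 10.4 ft.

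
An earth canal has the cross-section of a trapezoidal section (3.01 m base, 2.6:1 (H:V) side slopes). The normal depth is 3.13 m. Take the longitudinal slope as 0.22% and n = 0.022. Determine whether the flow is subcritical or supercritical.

subcritical

With bottom width b = 3.01 m and side slope z = 2.6: A = (b + zy)y = (3.01 + 2.6×3.13)×3.13 = 34.89 m²; P = b + 2y√(1+z²) = 3.01 + 2×3.13×2.786 = 20.45 m.
Hydraulic radius R = A/P = 34.89/20.45 = 1.706 m.
V = (1/n) R^(2/3) √S = (1/0.022) × 1.706^(2/3) × √0.0022 = 3.044 m/s. Hydraulic depth D_h = A/T = 34.89/19.29 = 1.809 m.
Froude number Fr = V/√(g·D_h) = 3.044/√(9.81×1.809) = 0.723, which is less than 1, so the flow is subcritical.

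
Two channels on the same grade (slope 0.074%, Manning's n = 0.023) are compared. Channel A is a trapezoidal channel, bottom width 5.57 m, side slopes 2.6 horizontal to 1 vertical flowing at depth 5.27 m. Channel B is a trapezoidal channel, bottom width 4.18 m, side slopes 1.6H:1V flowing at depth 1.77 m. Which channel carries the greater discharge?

channel A

Channel A: With bottom width b = 5.57 m and side slope z = 2.6: A = (b + zy)y = (5.57 + 2.6×5.27)×5.27 = 101.6 m²; P = b + 2y√(1+z²) = 5.57 + 2×5.27×2.786 = 34.93 m. Hydraulic radius R = A/P = 101.6/34.93 = 2.908 m. Q_A = (1/0.023)·101.6·2.908^(2/3)·√0.00074 = 244.7 m³/s.
Channel B: With bottom width b = 4.18 m and side slope z = 1.6: A = (b + zy)y = (4.18 + 1.6×1.77)×1.77 = 12.41 m²; P = b + 2y√(1+z²) = 4.18 + 2×1.77×1.887 = 10.86 m. Hydraulic radius R = A/P = 12.41/10.86 = 1.143 m. Q_B = (1/0.023)·12.41·1.143^(2/3)·√0.00074 = 16.05 m³/s.
Q_A = 244.7 m³/s vs Q_B = 16.05 m³/s, so channel A carries more.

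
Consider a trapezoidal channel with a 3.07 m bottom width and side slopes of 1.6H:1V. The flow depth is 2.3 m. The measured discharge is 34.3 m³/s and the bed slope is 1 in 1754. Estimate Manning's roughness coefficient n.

With bottom width b = 3.07 m and side slope z = 1.6: A = (b + zy)y = (3.07 + 1.6×2.3)×2.3 = 15.52 m²; P = b + 2y√(1+z²) = 3.07 + 2×2.3×1.887 = 11.75 m.
Hydraulic radius R = A/P = 15.52/11.75 = 1.321 m.
Rearranging Manning's equation: n = (1/Q) A R^(2/3) S^(1/2) = (1/34.3) × 15.52 × 1.321^(2/3) × √0.0005701 = 0.013.

n = 0.013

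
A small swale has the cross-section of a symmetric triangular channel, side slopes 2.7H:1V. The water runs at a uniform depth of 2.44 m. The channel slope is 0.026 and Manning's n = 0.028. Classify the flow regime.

For a triangular section with side slope z = 2.7: A = zy² = 2.7×2.44² = 16.07 m²; P = 2y√(1+z²) = 2×2.44×2.879 = 14.05 m.
Hydraulic radius R = A/P = 16.07/14.05 = 1.144 m.
V = (1/n) R^(2/3) √S = (1/0.028) × 1.144^(2/3) × √0.026 = 6.299 m/s. Hydraulic depth D_h = A/T = 16.07/13.18 = 1.22 m.
Froude number Fr = V/√(g·D_h) = 6.299/√(9.81×1.22) = 1.82, which is greater than 1, so the flow is supercritical.

supercritical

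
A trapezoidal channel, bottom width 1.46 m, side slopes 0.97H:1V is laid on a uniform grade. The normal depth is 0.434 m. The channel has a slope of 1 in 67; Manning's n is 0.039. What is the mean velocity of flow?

With bottom width b = 1.46 m and side slope z = 0.97: A = (b + zy)y = (1.46 + 0.97×0.434)×0.434 = 0.8163 m²; P = b + 2y√(1+z²) = 1.46 + 2×0.434×1.393 = 2.669 m.
Hydraulic radius R = A/P = 0.8163/2.669 = 0.3058 m.
From Manning's equation, V = (1/n) R^(2/3) S^(1/2) = (1/0.039) × 0.3058^(2/3) × 0.01493^(1/2) = 1.42 m/s.

V = 1.42 m/s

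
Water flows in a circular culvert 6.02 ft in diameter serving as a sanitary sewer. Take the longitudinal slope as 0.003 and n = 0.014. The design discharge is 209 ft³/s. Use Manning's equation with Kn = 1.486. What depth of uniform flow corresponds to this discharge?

Manning's equation rearranged: A R^(2/3) = nQ / (1.486·√S) = 0.014 × 209 / (1.486 × √0.003) = 35.95.
Try y = 3.25 ft: A R^(2/3) = 21.24 — short.
Try y = 5.6 ft: A R^(2/3) = 40.19 — over.
Try y = 4.74 ft: A R^(2/3) = 35.96 — close enough.

y_n = 4.74 ft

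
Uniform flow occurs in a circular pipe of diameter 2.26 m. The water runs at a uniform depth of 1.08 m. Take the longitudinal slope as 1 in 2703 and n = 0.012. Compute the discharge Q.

Q = 2.03 m³/s

For a circular section of diameter D = 2.26 m at depth y = 1.08 m, the central angle is θ = 2 arccos(1 − 2y/D) = 3.053 rad. Then A = (D²/8)(θ − sin θ) = 1.893 m² and P = Dθ/2 = 3.45 m.
Hydraulic radius R = A/P = 1.893/3.45 = 0.5486 m.
Manning's equation: Q = (1/n) A R^(2/3) S^(1/2) = (1/0.012) × 1.893 × 0.5486^(2/3) × 0.00037^(1/2) = 2.03 m³/s.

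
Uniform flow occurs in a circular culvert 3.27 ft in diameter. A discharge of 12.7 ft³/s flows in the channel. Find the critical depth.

At critical depth, Q² T / (g A³) = 1, i.e. A³/T = Q²/g = 12.7²/32.2 = 5.009.
Trying y = 0.844 ft: A³/T = 1.77 — low.
Trying y = 1.22 ft: A³/T = 7.371 — high.
Trying y = 1.1 ft: A³/T = 4.945 — matches.

y_c = 1.1 ft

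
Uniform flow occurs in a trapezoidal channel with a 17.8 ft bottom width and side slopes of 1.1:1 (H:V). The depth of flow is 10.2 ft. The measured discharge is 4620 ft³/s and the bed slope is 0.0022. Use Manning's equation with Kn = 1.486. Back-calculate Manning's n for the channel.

n = 0.015

With bottom width b = 17.8 ft and side slope z = 1.1: A = (b + zy)y = (17.8 + 1.1×10.2)×10.2 = 296 ft²; P = b + 2y√(1+z²) = 17.8 + 2×10.2×1.487 = 48.13 ft.
Hydraulic radius R = A/P = 296/48.13 = 6.151 ft.
Rearranging Manning's equation: n = (1.486/Q) A R^(2/3) S^(1/2) = (1.486/4620) × 296 × 6.151^(2/3) × √0.0022 = 0.015.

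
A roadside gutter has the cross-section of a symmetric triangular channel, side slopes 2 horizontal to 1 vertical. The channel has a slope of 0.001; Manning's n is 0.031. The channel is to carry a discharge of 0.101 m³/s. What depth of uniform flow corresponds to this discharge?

y_n = 0.396 m

Manning's equation rearranged: A R^(2/3) = nQ / (1·√S) = 0.031 × 0.101 / (√0.001) = 0.09901.
Trying y = 0.498 m: A R^(2/3) = 0.1822 — over.
Trying y = 0.314 m: A R^(2/3) = 0.05327 — short.
Trying y = 0.396 m: A R^(2/3) = 0.09891 — close enough.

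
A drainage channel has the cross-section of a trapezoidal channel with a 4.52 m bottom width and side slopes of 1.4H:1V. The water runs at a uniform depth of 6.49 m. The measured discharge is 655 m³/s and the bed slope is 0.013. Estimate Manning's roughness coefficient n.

With bottom width b = 4.52 m and side slope z = 1.4: A = (b + zy)y = (4.52 + 1.4×6.49)×6.49 = 88.3 m²; P = b + 2y√(1+z²) = 4.52 + 2×6.49×1.72 = 26.85 m.
Hydraulic radius R = A/P = 88.3/26.85 = 3.289 m.
Rearranging Manning's equation: n = (1/Q) A R^(2/3) S^(1/2) = (1/655) × 88.3 × 3.289^(2/3) × √0.013 = 0.034.

n = 0.034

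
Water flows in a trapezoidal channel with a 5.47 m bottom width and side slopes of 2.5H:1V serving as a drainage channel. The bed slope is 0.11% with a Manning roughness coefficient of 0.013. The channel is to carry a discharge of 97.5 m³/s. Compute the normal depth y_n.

Manning's equation rearranged: A R^(2/3) = nQ / (1·√S) = 0.013 × 97.5 / (√0.0011) = 38.22.
Try y = 2.75 m: A R^(2/3) = 47.86 — over.
Try y = 2.03 m: A R^(2/3) = 25.56 — short.
Try y = 2.47 m: A R^(2/3) = 38.23 — close enough.

y_n = 2.47 m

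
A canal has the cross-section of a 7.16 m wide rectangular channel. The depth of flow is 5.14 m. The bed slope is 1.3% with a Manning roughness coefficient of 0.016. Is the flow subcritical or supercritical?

supercritical

Flow area A = b·y = 7.16 × 5.14 = 36.8 m². Wetted perimeter P = b + 2y = 7.16 + 2×5.14 = 17.44 m.
Hydraulic radius R = A/P = 36.8/17.44 = 2.11 m.
V = (1/n) R^(2/3) √S = (1/0.016) × 2.11^(2/3) × √0.013 = 11.72 m/s. Hydraulic depth D_h = A/T = 36.8/7.16 = 5.14 m.
Froude number Fr = V/√(g·D_h) = 11.72/√(9.81×5.14) = 1.65, which is greater than 1, so the flow is supercritical.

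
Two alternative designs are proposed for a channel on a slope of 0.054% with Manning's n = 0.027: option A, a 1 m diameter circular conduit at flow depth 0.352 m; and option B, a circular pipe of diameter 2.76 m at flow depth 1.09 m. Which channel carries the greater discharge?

channel B

Channel A: For a circular section of diameter D = 1 m at depth y = 0.352 m, the central angle is θ = 2 arccos(1 − 2y/D) = 2.541 rad. Then A = (D²/8)(θ − sin θ) = 0.2469 m² and P = Dθ/2 = 1.27 m. Hydraulic radius R = A/P = 0.2469/1.27 = 0.1944 m. Q_A = (1/0.027)·0.2469·0.1944^(2/3)·√0.00054 = 0.0713 m³/s.
Channel B: For a circular section of diameter D = 2.76 m at depth y = 1.09 m, the central angle is θ = 2 arccos(1 − 2y/D) = 2.718 rad. Then A = (D²/8)(θ − sin θ) = 2.197 m² and P = Dθ/2 = 3.751 m. Hydraulic radius R = A/P = 2.197/3.751 = 0.5857 m. Q_B = (1/0.027)·2.197·0.5857^(2/3)·√0.00054 = 1.324 m³/s.
Q_A = 0.0713 m³/s vs Q_B = 1.324 m³/s, so channel B carries more.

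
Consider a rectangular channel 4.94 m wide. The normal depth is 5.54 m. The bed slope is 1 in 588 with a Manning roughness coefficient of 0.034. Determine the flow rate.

Flow area A = b·y = 4.94 × 5.54 = 27.37 m². Wetted perimeter P = b + 2y = 4.94 + 2×5.54 = 16.02 m.
Hydraulic radius R = A/P = 27.37/16.02 = 1.708 m.
Manning's equation: Q = (1/n) A R^(2/3) S^(1/2) = (1/0.034) × 27.37 × 1.708^(2/3) × 0.001701^(1/2) = 47.4 m³/s.

Q = 47.4 m³/s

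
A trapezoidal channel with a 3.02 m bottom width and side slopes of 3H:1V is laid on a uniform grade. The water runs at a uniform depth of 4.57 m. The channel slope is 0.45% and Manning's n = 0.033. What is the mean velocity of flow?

V = 3.64 m/s

With bottom width b = 3.02 m and side slope z = 3: A = (b + zy)y = (3.02 + 3×4.57)×4.57 = 76.46 m²; P = b + 2y√(1+z²) = 3.02 + 2×4.57×3.162 = 31.92 m.
Hydraulic radius R = A/P = 76.46/31.92 = 2.395 m.
From Manning's equation, V = (1/n) R^(2/3) S^(1/2) = (1/0.033) × 2.395^(2/3) × 0.0045^(1/2) = 3.64 m/s.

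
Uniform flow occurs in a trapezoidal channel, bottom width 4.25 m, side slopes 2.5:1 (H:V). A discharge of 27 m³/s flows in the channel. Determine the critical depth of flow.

y_c = 1.25 m

At critical depth, Q² T / (g A³) = 1, i.e. A³/T = Q²/g = 27²/9.81 = 74.31.
At y = 1.49 m: A³/T = 143.4 — too large.
At y = 1.03 m: A³/T = 36.96 — too small.
At y = 1.25 m: A³/T = 74.62 — matches.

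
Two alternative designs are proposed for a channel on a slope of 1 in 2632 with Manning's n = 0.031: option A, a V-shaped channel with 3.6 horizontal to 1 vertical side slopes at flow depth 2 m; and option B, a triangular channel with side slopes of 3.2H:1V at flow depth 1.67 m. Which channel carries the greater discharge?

Channel A: For a triangular section with side slope z = 3.6: A = zy² = 3.6×2² = 14.4 m²; P = 2y√(1+z²) = 2×2×3.736 = 14.95 m. Hydraulic radius R = A/P = 14.4/14.95 = 0.9635 m. Q_A = (1/0.031)·14.4·0.9635^(2/3)·√0.0003799 = 8.833 m³/s.
Channel B: For a triangular section with side slope z = 3.2: A = zy² = 3.2×1.67² = 8.924 m²; P = 2y√(1+z²) = 2×1.67×3.353 = 11.2 m. Hydraulic radius R = A/P = 8.924/11.2 = 0.797 m. Q_B = (1/0.031)·8.924·0.797^(2/3)·√0.0003799 = 4.824 m³/s.
Q_A = 8.833 m³/s vs Q_B = 4.824 m³/s, so channel A carries more.

channel A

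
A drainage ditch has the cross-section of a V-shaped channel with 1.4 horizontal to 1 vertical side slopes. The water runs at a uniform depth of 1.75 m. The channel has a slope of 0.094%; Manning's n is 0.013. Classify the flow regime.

For a triangular section with side slope z = 1.4: A = zy² = 1.4×1.75² = 4.287 m²; P = 2y√(1+z²) = 2×1.75×1.72 = 6.022 m.
Hydraulic radius R = A/P = 4.287/6.022 = 0.712 m.
V = (1/n) R^(2/3) √S = (1/0.013) × 0.712^(2/3) × √0.00094 = 1.881 m/s. Hydraulic depth D_h = A/T = 4.287/4.9 = 0.875 m.
Froude number Fr = V/√(g·D_h) = 1.881/√(9.81×0.875) = 0.642, which is less than 1, so the flow is subcritical.

subcritical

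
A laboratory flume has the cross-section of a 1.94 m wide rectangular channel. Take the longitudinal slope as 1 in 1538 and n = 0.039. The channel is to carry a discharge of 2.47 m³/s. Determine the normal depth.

y_n = 2.48 m

Manning's equation rearranged: A R^(2/3) = nQ / (1·√S) = 0.039 × 2.47 / (√0.0006502) = 3.778.
Trying y = 1.78 m: A R^(2/3) = 2.532 — too small.
Trying y = 3.04 m: A R^(2/3) = 4.805 — too large.
Trying y = 2.48 m: A R^(2/3) = 3.783 — close enough.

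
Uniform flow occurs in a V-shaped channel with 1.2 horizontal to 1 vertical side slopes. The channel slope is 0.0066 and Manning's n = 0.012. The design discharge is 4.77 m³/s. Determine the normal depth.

Manning's equation rearranged: A R^(2/3) = nQ / (1·√S) = 0.012 × 4.77 / (√0.0066) = 0.7046.
Trying y = 0.78 m: A R^(2/3) = 0.3269 — too small.
Trying y = 1.19 m: A R^(2/3) = 1.008 — too large.
Trying y = 1.04 m: A R^(2/3) = 0.704 — matches.

y_n = 1.04 m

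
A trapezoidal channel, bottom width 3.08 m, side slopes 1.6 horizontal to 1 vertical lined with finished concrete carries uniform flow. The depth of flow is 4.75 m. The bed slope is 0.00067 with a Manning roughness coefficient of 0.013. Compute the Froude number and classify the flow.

With bottom width b = 3.08 m and side slope z = 1.6: A = (b + zy)y = (3.08 + 1.6×4.75)×4.75 = 50.73 m²; P = b + 2y√(1+z²) = 3.08 + 2×4.75×1.887 = 21 m.
Hydraulic radius R = A/P = 50.73/21 = 2.415 m.
V = (1/n) R^(2/3) √S = (1/0.013) × 2.415^(2/3) × √0.00067 = 3.584 m/s. Hydraulic depth D_h = A/T = 50.73/18.28 = 2.775 m.
Froude number Fr = V/√(g·D_h) = 3.584/√(9.81×2.775) = 0.687, which is less than 1, so the flow is subcritical.

subcritical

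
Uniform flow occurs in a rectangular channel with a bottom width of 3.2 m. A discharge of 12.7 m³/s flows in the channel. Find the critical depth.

For a rectangular channel, critical depth y_c = (q²/g)^(1/3) where q = Q/b = 12.7/3.2 = 3.969 m²/s.
So y_c = (3.969²/9.81)^(1/3) = 1.17 m.

y_c = 1.17 m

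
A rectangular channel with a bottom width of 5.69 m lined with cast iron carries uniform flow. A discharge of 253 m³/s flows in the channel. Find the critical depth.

For a rectangular channel, critical depth y_c = (q²/g)^(1/3) where q = Q/b = 253/5.69 = 44.46 m²/s.
So y_c = (44.46²/9.81)^(1/3) = 5.86 m.

y_c = 5.86 m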